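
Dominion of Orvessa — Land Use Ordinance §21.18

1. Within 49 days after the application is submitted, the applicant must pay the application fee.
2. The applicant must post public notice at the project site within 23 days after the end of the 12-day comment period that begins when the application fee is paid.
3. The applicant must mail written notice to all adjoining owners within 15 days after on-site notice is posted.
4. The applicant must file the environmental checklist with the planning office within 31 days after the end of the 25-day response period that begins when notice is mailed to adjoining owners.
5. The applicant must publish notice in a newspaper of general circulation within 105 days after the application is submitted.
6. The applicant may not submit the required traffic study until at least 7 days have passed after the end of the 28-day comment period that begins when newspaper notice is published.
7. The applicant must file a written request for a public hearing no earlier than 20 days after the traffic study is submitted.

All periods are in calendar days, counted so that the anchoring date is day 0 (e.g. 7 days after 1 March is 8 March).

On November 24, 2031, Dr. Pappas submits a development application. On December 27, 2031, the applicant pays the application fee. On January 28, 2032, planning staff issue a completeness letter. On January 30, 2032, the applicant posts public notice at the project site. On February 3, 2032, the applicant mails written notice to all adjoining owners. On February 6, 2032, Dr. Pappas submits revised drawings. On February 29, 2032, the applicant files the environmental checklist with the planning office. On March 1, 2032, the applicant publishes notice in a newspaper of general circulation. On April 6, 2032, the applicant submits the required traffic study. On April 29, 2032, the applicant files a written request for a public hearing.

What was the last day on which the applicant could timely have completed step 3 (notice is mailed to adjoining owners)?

February 14, 2032

Step 3 runs from January 30, 2032, when on-site notice is posted. 15 days after January 30, 2032 is February 14, 2032.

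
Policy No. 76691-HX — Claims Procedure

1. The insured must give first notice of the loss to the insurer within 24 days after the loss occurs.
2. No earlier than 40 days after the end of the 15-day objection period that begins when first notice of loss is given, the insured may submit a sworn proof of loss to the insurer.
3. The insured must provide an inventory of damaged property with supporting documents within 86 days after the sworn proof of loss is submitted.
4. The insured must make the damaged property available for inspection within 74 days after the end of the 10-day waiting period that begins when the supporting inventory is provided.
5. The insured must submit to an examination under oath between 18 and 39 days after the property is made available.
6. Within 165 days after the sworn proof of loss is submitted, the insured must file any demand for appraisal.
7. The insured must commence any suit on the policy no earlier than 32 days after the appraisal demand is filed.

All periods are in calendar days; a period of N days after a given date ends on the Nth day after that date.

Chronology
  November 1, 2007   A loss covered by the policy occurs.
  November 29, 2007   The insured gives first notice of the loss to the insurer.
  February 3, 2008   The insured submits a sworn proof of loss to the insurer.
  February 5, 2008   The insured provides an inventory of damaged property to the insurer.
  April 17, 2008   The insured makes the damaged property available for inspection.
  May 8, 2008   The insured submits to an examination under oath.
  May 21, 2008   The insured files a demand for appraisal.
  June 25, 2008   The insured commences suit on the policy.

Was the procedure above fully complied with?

(1) due by November 1, 2007 + 24 days = November 25, 2007; done November 29, 2007 — 4 days late.
The analysis stops there.

No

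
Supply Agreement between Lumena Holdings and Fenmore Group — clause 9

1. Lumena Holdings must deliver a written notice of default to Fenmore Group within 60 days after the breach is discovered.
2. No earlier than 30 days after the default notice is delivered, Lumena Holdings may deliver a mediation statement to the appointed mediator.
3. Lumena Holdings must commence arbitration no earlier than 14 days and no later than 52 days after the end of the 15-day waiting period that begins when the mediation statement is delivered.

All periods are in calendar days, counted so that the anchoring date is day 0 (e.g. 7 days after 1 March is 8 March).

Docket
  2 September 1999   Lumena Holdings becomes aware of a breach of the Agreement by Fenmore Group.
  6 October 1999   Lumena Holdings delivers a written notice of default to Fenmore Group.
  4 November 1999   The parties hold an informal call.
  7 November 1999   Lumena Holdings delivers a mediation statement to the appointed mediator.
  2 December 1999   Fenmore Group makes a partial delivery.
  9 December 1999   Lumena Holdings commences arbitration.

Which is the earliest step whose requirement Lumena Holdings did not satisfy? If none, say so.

Step 1 — counting 60 days from 2 September 1999 (when the breach is discovered) gives a deadline of 1 November 1999; 6 October 1999 is within that limit.
Step 2 — must wait 30 days from 6 October 1999 (when the default notice is delivered), so not before 5 November 1999; done 7 November 1999 — permitted.
Step 3 — 14 and 52 days from 22 November 1999 (end of the 15-day waiting period, which began when the mediation statement is delivered on 7 November 1999) are 6 December 1999 and 13 January 2000 respectively; done 9 December 1999, which is between those dates.

None — every step was satisfied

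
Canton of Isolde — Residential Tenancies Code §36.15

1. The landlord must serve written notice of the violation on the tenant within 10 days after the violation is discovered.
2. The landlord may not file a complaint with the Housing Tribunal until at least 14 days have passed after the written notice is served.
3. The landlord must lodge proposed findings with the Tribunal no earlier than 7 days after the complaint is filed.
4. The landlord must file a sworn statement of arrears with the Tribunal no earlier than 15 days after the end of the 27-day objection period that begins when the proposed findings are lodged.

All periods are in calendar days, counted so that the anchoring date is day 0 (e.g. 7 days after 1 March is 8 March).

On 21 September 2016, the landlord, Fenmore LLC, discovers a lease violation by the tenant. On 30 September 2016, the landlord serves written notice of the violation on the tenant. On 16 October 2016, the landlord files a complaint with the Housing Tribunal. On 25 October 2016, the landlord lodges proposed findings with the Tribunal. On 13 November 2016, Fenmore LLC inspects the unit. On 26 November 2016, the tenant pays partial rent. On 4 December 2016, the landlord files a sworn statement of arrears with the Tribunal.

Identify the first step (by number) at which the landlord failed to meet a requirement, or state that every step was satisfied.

Step 1: 10 days after 21 September 2016 (when the violation is discovered) is 1 October 2016; completed 30 September 2016, before the deadline.
Step 2: the earliest permitted date is 14 days after 30 September 2016 (when the written notice is served), i.e. 14 October 2016; done 16 October 2016, after the minimum wait.
Step 3: the earliest permitted date is 7 days after 16 October 2016 (when the complaint is filed), i.e. 23 October 2016; done 25 October 2016 — permitted.
Step 4: the earliest permitted date is 15 days after 21 November 2016 (end of the 27-day objection period, which began when the proposed findings are lodged on 25 October 2016), i.e. 6 December 2016; done 4 December 2016 — 2 days too early.
That is the first point of non-compliance.

Step 4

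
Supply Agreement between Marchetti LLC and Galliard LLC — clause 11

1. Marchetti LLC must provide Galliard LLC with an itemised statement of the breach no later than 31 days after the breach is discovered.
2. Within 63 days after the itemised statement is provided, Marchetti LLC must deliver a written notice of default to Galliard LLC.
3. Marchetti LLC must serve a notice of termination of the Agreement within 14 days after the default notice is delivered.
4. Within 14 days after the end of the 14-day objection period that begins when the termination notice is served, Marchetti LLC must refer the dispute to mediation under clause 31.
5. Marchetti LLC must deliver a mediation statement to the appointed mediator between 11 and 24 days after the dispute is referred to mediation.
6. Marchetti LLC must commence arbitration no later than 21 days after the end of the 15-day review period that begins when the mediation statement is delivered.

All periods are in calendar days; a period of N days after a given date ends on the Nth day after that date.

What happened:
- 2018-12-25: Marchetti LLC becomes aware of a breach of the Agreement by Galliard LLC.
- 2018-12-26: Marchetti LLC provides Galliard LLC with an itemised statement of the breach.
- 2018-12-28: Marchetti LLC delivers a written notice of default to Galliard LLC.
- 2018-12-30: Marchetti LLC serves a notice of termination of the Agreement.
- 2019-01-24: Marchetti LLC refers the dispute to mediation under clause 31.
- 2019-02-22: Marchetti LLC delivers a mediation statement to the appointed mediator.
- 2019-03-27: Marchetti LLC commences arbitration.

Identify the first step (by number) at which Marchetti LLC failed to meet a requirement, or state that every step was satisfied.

Step 5

(1) due by 2018-12-25 + 31 days = 2019-01-25; 2018-12-26 is within that limit.
(2) due by 2018-12-26 + 63 days = 2019-02-27; done 2018-12-28 — timely.
(3) due by 2018-12-28 + 14 days = 2019-01-11; 2018-12-30 is within that limit.
(4) due by 2019-01-13 + 14 days = 2019-01-27; done 2019-01-24 — timely.
(5) the permitted window runs from 2019-01-24 + 11 = 2019-02-04 to 2019-01-24 + 24 = 2019-02-17; done 2019-02-22 — 5 days after the window closed.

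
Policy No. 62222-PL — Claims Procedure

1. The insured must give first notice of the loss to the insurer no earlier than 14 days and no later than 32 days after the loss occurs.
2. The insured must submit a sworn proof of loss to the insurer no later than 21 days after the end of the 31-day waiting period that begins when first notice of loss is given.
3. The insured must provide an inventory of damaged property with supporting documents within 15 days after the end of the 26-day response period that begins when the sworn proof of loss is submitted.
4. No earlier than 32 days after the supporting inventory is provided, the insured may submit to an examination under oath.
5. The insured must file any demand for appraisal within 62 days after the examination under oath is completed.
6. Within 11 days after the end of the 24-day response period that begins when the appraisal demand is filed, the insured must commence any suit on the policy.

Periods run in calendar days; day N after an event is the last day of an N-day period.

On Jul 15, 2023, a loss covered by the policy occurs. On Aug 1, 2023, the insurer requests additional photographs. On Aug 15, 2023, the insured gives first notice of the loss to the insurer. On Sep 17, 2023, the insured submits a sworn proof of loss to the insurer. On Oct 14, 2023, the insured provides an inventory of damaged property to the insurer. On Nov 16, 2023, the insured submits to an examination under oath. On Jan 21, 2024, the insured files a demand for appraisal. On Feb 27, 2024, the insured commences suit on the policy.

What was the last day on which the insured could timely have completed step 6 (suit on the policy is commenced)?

Feb 25, 2024

The appraisal demand is filed on Jan 21, 2024; the 24-day response period therefore ends Feb 14, 2024, and step 6 runs from that date. 11 days after Feb 14, 2024 is Feb 25, 2024.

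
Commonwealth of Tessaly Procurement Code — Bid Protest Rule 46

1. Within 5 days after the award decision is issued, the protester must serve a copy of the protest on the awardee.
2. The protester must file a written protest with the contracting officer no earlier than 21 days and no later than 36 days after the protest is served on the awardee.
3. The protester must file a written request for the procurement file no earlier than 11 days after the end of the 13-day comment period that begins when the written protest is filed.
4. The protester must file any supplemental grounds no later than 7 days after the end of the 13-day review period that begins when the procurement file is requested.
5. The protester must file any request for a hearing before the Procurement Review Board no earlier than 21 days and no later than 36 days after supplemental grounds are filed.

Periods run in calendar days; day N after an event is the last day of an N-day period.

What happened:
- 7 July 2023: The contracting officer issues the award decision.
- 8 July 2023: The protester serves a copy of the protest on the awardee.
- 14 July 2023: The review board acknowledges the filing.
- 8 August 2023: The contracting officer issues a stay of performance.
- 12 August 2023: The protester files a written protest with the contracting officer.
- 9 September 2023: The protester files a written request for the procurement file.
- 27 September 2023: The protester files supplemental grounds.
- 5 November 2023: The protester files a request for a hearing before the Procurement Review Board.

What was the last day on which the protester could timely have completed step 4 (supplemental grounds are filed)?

29 September 2023

The procurement file is requested on 9 September 2023; the 13-day review period therefore ends 22 September 2023, and step 4 runs from that date. 7 days after 22 September 2023 is 29 September 2023.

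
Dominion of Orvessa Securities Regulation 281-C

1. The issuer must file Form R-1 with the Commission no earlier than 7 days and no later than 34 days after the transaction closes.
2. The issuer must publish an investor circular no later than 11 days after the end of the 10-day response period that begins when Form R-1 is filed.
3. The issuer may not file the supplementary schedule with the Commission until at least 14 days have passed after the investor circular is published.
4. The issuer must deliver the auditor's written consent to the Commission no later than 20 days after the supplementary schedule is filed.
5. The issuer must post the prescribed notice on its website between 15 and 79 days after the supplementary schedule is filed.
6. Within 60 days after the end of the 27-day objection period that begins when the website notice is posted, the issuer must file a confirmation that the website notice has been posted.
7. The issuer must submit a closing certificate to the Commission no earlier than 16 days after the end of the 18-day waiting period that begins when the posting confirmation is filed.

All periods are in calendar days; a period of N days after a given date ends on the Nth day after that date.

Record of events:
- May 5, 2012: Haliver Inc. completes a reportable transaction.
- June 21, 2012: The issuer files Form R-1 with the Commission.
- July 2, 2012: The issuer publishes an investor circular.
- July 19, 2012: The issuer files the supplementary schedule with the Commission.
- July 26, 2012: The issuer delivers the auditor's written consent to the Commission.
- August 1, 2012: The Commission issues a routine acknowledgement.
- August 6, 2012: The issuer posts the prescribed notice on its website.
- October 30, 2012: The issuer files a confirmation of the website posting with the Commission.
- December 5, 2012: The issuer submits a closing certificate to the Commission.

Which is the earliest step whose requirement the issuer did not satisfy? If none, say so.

Step 1

(1) the permitted window runs from May 5, 2012 + 7 = May 12, 2012 to May 5, 2012 + 34 = June 8, 2012; done June 21, 2012 — 13 days after the window closed.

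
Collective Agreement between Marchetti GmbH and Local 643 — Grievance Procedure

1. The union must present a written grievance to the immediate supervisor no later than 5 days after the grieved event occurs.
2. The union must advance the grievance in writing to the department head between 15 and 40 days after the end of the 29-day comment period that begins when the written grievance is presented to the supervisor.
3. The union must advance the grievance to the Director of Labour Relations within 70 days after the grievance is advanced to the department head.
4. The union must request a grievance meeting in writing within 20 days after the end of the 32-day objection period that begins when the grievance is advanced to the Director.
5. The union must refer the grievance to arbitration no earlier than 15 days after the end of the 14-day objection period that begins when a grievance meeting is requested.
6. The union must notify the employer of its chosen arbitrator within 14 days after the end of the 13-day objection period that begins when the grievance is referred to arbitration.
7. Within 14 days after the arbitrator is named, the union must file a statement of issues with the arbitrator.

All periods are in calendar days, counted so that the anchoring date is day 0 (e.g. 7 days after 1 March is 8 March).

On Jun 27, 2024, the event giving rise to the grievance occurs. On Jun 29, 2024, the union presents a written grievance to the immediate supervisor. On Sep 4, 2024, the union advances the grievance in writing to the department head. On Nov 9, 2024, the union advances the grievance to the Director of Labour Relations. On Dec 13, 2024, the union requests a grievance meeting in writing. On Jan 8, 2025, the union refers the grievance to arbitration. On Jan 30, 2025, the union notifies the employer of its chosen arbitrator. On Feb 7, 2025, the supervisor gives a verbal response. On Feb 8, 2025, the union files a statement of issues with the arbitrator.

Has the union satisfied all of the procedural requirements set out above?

No

(1) due by Jun 27, 2024 + 5 days = Jul 2, 2024; done Jun 29, 2024 — timely.
(2) the permitted window runs from Jul 28, 2024 + 15 = Aug 12, 2024 to Jul 28, 2024 + 40 = Sep 6, 2024; done Sep 4, 2024, which is between those dates.
(3) due by Sep 4, 2024 + 70 days = Nov 13, 2024; Nov 9, 2024 is within that limit.
(4) due by Dec 11, 2024 + 20 days = Dec 31, 2024; Dec 13, 2024 is within that limit.
(5) permitted from Dec 27, 2024 + 15 days = Jan 11, 2025 onward; Jan 8, 2025 is 3 days before the earliest permitted date.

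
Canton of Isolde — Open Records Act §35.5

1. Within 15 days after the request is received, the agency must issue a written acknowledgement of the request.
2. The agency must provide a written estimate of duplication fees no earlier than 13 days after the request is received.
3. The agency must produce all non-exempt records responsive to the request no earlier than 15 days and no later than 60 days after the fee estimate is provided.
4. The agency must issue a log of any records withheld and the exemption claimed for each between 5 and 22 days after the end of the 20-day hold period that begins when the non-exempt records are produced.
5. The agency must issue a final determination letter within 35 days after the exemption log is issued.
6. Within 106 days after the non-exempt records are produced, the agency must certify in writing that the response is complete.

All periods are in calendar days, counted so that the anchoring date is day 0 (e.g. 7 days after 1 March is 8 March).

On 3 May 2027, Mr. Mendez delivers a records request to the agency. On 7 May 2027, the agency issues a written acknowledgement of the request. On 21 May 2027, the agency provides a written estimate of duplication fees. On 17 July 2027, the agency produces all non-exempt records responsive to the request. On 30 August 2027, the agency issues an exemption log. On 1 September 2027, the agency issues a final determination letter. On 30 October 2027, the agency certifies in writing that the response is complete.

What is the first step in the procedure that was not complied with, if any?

(1) due by 3 May 2027 + 15 days = 18 May 2027; completed 7 May 2027, before the deadline.
(2) permitted from 3 May 2027 + 13 days = 16 May 2027 onward; done 21 May 2027, after the minimum wait.
(3) the permitted window runs from 21 May 2027 + 15 = 5 June 2027 to 21 May 2027 + 60 = 20 July 2027; done 17 July 2027 — within the window.
(4) the permitted window runs from 6 August 2027 + 5 = 11 August 2027 to 6 August 2027 + 22 = 28 August 2027; 30 August 2027 is 2 days past the end of the window.
Later steps need not be reached.

Step 4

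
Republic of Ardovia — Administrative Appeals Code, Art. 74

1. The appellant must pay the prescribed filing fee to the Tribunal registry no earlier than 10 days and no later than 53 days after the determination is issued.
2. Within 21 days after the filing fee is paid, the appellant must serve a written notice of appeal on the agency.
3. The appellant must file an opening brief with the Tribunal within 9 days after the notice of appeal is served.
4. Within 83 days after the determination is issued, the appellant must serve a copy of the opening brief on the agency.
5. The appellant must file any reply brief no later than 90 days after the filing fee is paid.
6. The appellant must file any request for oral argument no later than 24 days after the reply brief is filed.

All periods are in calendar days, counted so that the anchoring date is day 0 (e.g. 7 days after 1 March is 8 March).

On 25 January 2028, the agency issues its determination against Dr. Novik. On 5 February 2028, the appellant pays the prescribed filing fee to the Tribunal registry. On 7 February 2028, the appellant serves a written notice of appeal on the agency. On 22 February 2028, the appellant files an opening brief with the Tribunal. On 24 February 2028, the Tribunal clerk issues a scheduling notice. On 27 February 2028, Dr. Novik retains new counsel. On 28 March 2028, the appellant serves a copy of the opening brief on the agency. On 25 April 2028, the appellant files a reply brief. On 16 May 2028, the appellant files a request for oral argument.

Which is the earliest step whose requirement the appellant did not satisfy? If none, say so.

Step 1: the window is 10–53 days after 25 January 2028 (when the determination is issued), so 4 February 2028 through 18 March 2028; done 5 February 2028 — within the window.
Step 2: 21 days after 5 February 2028 (when the filing fee is paid) is 26 February 2028; completed 7 February 2028, before the deadline.
Step 3: 9 days after 7 February 2028 (when the notice of appeal is served) is 16 February 2028; 22 February 2028 misses that deadline by 6 days.

Step 3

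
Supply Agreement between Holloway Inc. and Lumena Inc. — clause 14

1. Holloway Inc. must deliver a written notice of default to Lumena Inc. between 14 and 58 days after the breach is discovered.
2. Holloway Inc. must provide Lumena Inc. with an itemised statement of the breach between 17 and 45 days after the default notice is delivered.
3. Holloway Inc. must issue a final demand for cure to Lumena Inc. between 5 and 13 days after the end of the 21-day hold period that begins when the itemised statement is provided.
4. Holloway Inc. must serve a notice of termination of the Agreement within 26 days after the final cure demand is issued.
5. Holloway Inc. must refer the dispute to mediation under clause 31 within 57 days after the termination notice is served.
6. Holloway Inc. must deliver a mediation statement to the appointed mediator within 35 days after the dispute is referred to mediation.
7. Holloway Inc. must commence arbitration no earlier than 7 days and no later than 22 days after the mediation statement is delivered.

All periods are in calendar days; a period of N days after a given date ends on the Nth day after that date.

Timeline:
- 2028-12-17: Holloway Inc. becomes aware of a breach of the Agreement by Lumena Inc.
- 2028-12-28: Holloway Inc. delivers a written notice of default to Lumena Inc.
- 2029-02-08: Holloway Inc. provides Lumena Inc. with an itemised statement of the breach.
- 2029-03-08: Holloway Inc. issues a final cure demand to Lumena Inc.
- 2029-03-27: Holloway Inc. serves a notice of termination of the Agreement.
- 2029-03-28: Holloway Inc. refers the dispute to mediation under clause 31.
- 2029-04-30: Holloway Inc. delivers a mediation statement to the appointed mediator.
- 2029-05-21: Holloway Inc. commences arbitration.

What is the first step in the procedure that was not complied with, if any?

Step 1: the window is 14–58 days after 2028-12-17 (when the breach is discovered), so 2028-12-31 through 2029-02-13; 2028-12-28 is 3 days too early.
The analysis stops there.

Step 1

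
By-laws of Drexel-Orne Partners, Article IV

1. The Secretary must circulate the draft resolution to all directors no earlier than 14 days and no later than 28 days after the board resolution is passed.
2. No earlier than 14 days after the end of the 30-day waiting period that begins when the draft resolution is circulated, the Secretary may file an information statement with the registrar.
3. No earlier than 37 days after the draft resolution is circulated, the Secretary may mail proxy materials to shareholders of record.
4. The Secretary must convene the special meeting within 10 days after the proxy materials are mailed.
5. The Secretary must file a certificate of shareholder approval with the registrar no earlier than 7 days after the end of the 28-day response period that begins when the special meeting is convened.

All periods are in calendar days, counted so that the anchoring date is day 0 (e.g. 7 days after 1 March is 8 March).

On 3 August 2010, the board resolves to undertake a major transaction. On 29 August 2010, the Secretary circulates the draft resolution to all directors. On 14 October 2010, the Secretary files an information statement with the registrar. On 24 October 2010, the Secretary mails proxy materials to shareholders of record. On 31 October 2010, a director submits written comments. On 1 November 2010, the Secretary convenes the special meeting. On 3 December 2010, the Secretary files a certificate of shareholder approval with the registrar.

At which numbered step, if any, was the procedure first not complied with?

Step 1: the window is 14–28 days after 3 August 2010 (when the board resolution is passed), so 17 August 2010 through 31 August 2010; done 29 August 2010 — within the window.
Step 2: the earliest permitted date is 14 days after 28 September 2010 (end of the 30-day waiting period, which began when the draft resolution is circulated on 29 August 2010), i.e. 12 October 2010; 14 October 2010 is on or after that date.
Step 3: the earliest permitted date is 37 days after 29 August 2010 (when the draft resolution is circulated), i.e. 5 October 2010; 24 October 2010 is on or after that date.
Step 4: 10 days after 24 October 2010 (when the proxy materials are mailed) is 3 November 2010; done 1 November 2010 — timely.
Step 5: the earliest permitted date is 7 days after 29 November 2010 (end of the 28-day response period, which began when the special meeting is convened on 1 November 2010), i.e. 6 December 2010; done 3 December 2010 — 3 days too early.

Step 5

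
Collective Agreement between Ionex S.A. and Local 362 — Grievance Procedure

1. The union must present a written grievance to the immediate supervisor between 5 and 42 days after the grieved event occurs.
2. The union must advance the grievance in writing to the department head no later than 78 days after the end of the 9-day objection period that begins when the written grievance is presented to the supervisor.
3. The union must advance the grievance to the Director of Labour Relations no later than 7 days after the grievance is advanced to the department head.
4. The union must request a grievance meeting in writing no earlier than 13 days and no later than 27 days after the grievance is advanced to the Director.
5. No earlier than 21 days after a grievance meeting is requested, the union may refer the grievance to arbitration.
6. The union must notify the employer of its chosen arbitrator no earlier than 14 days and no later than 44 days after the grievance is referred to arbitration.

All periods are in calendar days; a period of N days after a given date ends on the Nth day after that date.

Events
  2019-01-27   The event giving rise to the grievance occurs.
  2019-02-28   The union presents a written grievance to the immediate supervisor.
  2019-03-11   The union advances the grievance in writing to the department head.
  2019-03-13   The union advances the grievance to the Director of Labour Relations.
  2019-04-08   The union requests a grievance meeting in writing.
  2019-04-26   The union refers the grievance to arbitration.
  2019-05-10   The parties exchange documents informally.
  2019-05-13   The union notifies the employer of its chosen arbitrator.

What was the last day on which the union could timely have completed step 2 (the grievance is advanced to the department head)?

2019-05-26

The written grievance is presented to the supervisor on 2019-02-28; the 9-day objection period therefore ends 2019-03-09, and step 2 runs from that date. 78 days after 2019-03-09 is 2019-05-26.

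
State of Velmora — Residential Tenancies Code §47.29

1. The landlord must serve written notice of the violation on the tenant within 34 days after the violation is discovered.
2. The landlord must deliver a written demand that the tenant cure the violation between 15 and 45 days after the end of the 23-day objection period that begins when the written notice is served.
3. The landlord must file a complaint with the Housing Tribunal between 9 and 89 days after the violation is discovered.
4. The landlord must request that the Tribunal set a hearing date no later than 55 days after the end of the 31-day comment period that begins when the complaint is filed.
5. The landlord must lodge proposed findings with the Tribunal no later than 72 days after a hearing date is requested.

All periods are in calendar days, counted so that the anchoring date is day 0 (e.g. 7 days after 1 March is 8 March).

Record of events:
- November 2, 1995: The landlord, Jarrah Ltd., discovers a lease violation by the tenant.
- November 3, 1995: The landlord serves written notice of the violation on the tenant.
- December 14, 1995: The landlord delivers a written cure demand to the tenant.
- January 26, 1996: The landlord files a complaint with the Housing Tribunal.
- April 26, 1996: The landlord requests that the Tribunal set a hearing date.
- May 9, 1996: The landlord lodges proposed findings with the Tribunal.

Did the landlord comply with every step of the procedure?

No

(1) due by November 2, 1995 + 34 days = December 6, 1995; done November 3, 1995 — timely.
(2) the permitted window runs from November 26, 1995 + 15 = December 11, 1995 to November 26, 1995 + 45 = January 10, 1996; done December 14, 1995, which is between those dates.
(3) the permitted window runs from November 2, 1995 + 9 = November 11, 1995 to November 2, 1995 + 89 = January 30, 1996; done January 26, 1996, which is between those dates.
(4) due by February 26, 1996 + 55 days = April 21, 1996; not done until April 26, 1996, 5 days after the deadline.
No need to go further; step 4 was not satisfied.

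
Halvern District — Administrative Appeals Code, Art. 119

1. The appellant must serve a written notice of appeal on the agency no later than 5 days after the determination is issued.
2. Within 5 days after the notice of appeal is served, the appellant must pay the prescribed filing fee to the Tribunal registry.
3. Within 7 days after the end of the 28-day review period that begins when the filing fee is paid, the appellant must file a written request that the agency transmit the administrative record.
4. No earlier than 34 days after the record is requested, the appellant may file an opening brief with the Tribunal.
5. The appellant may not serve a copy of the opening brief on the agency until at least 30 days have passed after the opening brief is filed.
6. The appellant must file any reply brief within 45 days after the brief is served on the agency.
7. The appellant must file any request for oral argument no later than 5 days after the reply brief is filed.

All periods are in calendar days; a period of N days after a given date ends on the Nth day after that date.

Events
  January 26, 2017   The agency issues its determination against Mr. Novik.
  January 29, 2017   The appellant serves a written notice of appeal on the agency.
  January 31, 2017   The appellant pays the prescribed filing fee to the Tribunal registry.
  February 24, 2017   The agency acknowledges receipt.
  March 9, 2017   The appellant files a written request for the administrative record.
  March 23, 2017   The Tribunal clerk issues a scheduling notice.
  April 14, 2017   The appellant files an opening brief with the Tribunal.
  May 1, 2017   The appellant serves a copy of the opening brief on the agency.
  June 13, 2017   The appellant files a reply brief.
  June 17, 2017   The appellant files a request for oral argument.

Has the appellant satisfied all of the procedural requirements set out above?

No

Step 1: 5 days after January 26, 2017 (when the determination is issued) is January 31, 2017; done January 29, 2017 — timely.
Step 2: 5 days after January 29, 2017 (when the notice of appeal is served) is February 3, 2017; January 31, 2017 is within that limit.
Step 3: 7 days after February 28, 2017 (end of the 28-day review period, which began when the filing fee is paid on January 31, 2017) is March 7, 2017; done March 9, 2017 — 2 days late.
The analysis stops there.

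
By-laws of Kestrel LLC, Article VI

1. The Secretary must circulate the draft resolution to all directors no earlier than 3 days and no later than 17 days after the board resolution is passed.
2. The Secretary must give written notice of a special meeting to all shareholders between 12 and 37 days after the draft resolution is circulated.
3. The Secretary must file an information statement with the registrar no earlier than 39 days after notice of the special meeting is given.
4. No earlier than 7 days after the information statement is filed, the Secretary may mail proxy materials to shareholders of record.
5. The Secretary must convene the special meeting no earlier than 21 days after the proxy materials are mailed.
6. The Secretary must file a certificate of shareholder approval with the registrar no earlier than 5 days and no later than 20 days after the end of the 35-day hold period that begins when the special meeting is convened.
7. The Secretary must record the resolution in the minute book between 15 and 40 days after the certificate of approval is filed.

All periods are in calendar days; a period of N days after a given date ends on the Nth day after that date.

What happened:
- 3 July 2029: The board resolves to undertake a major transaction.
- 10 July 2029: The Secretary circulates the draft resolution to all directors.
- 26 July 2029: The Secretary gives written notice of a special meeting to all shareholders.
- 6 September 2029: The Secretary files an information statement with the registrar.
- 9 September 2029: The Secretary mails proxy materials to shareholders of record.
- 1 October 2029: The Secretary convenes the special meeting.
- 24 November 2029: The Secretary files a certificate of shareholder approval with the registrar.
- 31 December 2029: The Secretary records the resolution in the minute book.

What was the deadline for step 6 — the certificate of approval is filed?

The special meeting is convened on 1 October 2029; the 35-day hold period therefore ends 5 November 2029, and step 6 runs from that date. The window is 5–20 days after 5 November 2029; it closes on 25 November 2029.

25 November 2029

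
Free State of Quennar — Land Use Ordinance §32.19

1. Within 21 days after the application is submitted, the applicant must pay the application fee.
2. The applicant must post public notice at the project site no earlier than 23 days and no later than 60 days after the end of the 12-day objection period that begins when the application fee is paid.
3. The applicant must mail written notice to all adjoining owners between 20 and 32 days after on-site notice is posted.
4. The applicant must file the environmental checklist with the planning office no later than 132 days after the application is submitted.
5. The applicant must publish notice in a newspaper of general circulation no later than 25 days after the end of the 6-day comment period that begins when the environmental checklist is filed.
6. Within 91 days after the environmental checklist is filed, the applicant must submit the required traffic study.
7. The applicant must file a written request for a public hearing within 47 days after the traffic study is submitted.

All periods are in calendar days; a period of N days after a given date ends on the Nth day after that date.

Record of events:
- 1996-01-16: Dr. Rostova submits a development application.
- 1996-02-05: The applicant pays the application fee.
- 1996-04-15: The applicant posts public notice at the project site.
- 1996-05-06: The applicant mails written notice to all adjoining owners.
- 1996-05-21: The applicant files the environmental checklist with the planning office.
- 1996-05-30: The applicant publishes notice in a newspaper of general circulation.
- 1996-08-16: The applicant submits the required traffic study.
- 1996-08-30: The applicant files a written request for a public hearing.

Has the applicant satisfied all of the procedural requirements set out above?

Yes

Step 1 — counting 21 days from 1996-01-16 (when the application is submitted) gives a deadline of 1996-02-06; 1996-02-05 is within that limit.
Step 2 — 23 and 60 days from 1996-02-17 (end of the 12-day objection period, which began when the application fee is paid on 1996-02-05) are 1996-03-11 and 1996-04-17 respectively; done 1996-04-15, which is between those dates.
Step 3 — 20 and 32 days from 1996-04-15 (when on-site notice is posted) are 1996-05-05 and 1996-05-17 respectively; done 1996-05-06 — within the window.
Step 4 — counting 132 days from 1996-01-16 (when the application is submitted) gives a deadline of 1996-05-27; 1996-05-21 is within that limit.
Step 5 — counting 25 days from 1996-05-27 (end of the 6-day comment period, which began when the environmental checklist is filed on 1996-05-21) gives a deadline of 1996-06-21; 1996-05-30 is within that limit.
Step 6 — counting 91 days from 1996-05-21 (when the environmental checklist is filed) gives a deadline of 1996-08-20; 1996-08-16 is within that limit.
Step 7 — counting 47 days from 1996-08-16 (when the traffic study is submitted) gives a deadline of 1996-10-02; done 1996-08-30 — timely.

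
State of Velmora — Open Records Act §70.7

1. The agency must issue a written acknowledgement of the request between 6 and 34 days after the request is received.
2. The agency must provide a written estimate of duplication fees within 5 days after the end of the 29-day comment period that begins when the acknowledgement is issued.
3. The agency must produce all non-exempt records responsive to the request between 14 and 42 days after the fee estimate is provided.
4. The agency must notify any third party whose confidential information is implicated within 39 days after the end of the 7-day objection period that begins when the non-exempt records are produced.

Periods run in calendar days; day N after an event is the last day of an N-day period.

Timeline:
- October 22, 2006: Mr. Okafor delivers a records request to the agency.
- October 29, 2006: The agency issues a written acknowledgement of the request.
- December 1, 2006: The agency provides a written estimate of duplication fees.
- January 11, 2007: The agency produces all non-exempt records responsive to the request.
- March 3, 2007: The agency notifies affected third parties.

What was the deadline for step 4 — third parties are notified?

February 26, 2007

The non-exempt records are produced on January 11, 2007; the 7-day objection period therefore ends January 18, 2007, and step 4 runs from that date. 39 days after January 18, 2007 is February 26, 2007.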